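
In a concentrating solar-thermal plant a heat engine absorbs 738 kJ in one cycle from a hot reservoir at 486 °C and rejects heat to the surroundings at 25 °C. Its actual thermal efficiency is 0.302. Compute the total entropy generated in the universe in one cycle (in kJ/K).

ΔS_univ ≈ 0.756 kJ/K

T_H = 486 °C → 486 + 273.15 = 759.15 K.
T_C = 25 °C → 25 + 273.15 = 298.15 K.
W = η·Q_H = 0.302 × 738 = 222.9 kJ, so Q_C = Q_H − W = 515.1 kJ.
The hot reservoir loses entropy Q_H/T_H = 738/759.15 = 0.9721 kJ/K; the cold reservoir gains Q_C/T_C = 515.1/298.15 = 1.728 kJ/K.
ΔS_univ = −Q_H/T_H + Q_C/T_C = 0.756 kJ/K (> 0, since η = 0.302 < η_Carnot = 0.607).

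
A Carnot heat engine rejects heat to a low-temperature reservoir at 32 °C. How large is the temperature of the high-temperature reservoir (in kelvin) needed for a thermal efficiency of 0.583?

T_H ≈ 732 K

T_C = 32 °C → 32 + 273.15 = 305.15 K.
From η = 1 − T_C/T_H, solving for T_H gives T_H = T_C/(1 − η) = 305.15/(1 − 0.583) = 732 K.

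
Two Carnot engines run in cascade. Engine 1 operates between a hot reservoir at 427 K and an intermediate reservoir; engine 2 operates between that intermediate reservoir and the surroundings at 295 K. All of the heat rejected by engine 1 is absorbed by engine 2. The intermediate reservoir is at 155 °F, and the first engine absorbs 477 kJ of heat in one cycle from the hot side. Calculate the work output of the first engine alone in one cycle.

T_m = 155 °F → (155 − 32) × 5/9 = 68.33 °C = 341.48 K.
First-stage efficiency η₁ = 1 − T_m/T_H = 1 − 341.48/427.00 = 0.2003.
W₁ = η₁·Q_H = 0.2003 × 477 = 95.5 kJ.

W₁ ≈ 95.5 kJ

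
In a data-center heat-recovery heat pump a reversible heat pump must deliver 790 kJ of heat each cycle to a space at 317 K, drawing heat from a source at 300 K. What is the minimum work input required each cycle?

For a reversible heat pump, COP_HP = T_H/(T_H − T_C) = 317.00/17.00 = 18.6471.
W = Q_H/COP_HP = 790/18.6471 = 42.37 kJ.

W_in ≈ 42.37 kJ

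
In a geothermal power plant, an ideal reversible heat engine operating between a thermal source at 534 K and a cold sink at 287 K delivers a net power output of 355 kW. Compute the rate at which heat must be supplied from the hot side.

Q̇_H ≈ 767 kW

For a reversible engine, η = 1 − T_C/T_H = 1 − 287.00/534.00 = 0.4625.
Q_H = W/η = 355/0.4625 = 767 kW.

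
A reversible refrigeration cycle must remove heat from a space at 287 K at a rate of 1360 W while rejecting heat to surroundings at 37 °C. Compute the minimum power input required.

T_H = 37 °C → 37 + 273.15 = 310.15 K.
COP_R = T_C/(T_H − T_C) = 287.00/23.15 = 12.3974.
W = Q_C/COP_R = 1360/12.3974 = 110 W.

Ẇ_in ≈ 110 W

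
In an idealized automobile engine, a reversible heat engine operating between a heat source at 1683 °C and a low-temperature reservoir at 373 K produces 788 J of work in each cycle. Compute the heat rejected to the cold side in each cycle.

Q_C ≈ 186 J

T_H = 1683 °C → 1683 + 273.15 = 1956.15 K.
Carnot efficiency: η = 1 − T_C/T_H = 1 − 373.00/1956.15 = 0.8093.
Since Q_C/Q_H = T_C/T_H and Q_H = W/η, Q_C = W·T_C/(T_H − T_C) = 788 × 373.00/1583.15 = 186 J.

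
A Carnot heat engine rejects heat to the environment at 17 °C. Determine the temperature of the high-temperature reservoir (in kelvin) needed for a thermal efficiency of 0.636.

T_H ≈ 797 K

T_C = 17 °C → 17 + 273.15 = 290.15 K.
From η = 1 − T_C/T_H, solving for T_H gives T_H = T_C/(1 − η) = 290.15/(1 − 0.636) = 797 K.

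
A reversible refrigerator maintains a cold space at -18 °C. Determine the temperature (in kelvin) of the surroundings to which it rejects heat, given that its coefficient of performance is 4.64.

T_H ≈ 310 K

T_C = -18 °C → -18 + 273.15 = 255.15 K.
COP_R = T_C/(T_H − T_C) ⇒ T_H = T_C·(1 + 1/COP_R) = 255.15 × (1 + 1/4.64) = 310 K.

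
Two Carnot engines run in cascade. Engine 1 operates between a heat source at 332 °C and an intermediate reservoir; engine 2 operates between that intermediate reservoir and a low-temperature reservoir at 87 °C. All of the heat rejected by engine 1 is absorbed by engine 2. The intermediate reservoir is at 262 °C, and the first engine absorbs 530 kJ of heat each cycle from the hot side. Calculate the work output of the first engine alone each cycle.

T_H = 332 °C → 332 + 273.15 = 605.15 K.
T_C = 87 °C → 87 + 273.15 = 360.15 K.
T_m = 262 °C → 262 + 273.15 = 535.15 K.
First-stage efficiency η₁ = 1 − T_m/T_H = 1 − 535.15/605.15 = 0.1157.
W₁ = η₁·Q_H = 0.1157 × 530 = 61.31 kJ.

W₁ ≈ 61.31 kJ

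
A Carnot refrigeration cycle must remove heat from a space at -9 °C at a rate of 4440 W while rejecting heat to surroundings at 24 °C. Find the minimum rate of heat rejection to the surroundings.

T_H = 24 °C → 24 + 273.15 = 297.15 K.
T_C = -9 °C → -9 + 273.15 = 264.15 K.
For a reversible cycle Q_H/Q_C = T_H/T_C, so Q_H = Q_C·T_H/T_C = 4440 × 297.15/264.15 = 4990 W.

Q̇_H ≈ 4990 W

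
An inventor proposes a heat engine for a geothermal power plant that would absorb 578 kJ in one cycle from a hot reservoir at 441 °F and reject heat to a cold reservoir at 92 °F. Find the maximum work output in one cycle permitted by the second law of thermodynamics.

T_H = 441 °F → (441 − 32) × 5/9 = 227.22 °C = 500.37 K.
T_C = 92 °F → (92 − 32) × 5/9 = 33.33 °C = 306.48 K.
The upper bound on efficiency is η_max = 1 − T_C/T_H = 1 − 306.48/500.37 = 0.3875.
W_max = η_max · Q_H = 0.3875 × 578 = 224 kJ.

W_max ≈ 224 kJ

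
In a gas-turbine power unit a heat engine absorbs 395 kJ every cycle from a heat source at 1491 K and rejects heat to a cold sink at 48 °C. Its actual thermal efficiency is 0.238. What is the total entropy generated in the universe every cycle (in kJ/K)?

ΔS_univ ≈ 0.672 kJ/K

T_C = 48 °C → 48 + 273.15 = 321.15 K.
W = η·Q_H = 0.238 × 395 = 94.01 kJ, so Q_C = Q_H − W = 301.0 kJ.
The hot reservoir loses entropy Q_H/T_H = 395/1491.00 = 0.2649 kJ/K; the cold reservoir gains Q_C/T_C = 301.0/321.15 = 0.9372 kJ/K.
ΔS_univ = −Q_H/T_H + Q_C/T_C = 0.672 kJ/K (> 0, since η = 0.238 < η_Carnot = 0.785).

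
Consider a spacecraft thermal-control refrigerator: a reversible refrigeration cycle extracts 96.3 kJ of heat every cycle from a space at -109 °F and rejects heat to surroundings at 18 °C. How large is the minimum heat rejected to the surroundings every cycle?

T_H = 18 °C → 18 + 273.15 = 291.15 K.
T_C = -109 °F → (-109 − 32) × 5/9 = -78.33 °C = 194.82 K.
For a reversible cycle Q_H/Q_C = T_H/T_C, so Q_H = Q_C·T_H/T_C = 96.3 × 291.15/194.82 = 144 kJ.

Q_H ≈ 144 kJ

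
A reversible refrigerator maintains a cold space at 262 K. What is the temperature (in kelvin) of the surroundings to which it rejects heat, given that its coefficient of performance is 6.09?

COP_R = T_C/(T_H − T_C) ⇒ T_H = T_C·(1 + 1/COP_R) = 262.00 × (1 + 1/6.09) = 305 K.

T_H ≈ 305 K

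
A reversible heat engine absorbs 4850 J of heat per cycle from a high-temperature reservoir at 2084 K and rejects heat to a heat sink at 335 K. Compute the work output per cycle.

Since the cycle is reversible, η = 1 − T_C/T_H = 1 − 335.00/2084.00 = 0.8393.
W = η·Q_H = 0.8393 × 4850 = 4070 J.

W ≈ 4070 J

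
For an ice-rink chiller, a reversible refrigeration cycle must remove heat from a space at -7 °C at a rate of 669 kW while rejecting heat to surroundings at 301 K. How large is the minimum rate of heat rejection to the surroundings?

Q̇_H ≈ 757 kW

T_C = -7 °C → -7 + 273.15 = 266.15 K.
For a reversible cycle Q_H/Q_C = T_H/T_C, so Q_H = Q_C·T_H/T_C = 669 × 301.00/266.15 = 757 kW.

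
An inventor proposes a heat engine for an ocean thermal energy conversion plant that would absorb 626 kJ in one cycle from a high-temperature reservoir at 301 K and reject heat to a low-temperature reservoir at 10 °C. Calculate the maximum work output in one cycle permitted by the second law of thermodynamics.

W_max ≈ 37.1 kJ

T_C = 10 °C → 10 + 273.15 = 283.15 K.
By the Carnot theorem, η_max = 1 − T_C/T_H = 1 − 283.15/301.00 = 0.0593.
W_max = η_max · Q_H = 0.0593 × 626 = 37.1 kJ.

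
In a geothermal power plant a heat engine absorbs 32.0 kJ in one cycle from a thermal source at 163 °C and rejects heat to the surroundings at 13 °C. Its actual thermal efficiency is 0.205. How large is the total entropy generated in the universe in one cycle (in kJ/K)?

T_H = 163 °C → 163 + 273.15 = 436.15 K.
T_C = 13 °C → 13 + 273.15 = 286.15 K.
W = η·Q_H = 0.205 × 32.0 = 6.560 kJ, so Q_C = Q_H − W = 25.44 kJ.
The hot reservoir loses entropy Q_H/T_H = 32.0/436.15 = 0.07337 kJ/K; the cold reservoir gains Q_C/T_C = 25.44/286.15 = 0.08890 kJ/K.
ΔS_univ = −Q_H/T_H + Q_C/T_C = 0.0155 kJ/K (> 0, since η = 0.205 < η_Carnot = 0.344).

ΔS_univ ≈ 0.0155 kJ/K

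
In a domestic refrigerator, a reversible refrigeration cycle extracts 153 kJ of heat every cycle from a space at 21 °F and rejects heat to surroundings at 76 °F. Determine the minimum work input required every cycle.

W_in ≈ 17.5 kJ

T_H = 76 °F → (76 − 32) × 5/9 = 24.44 °C = 297.59 K.
T_C = 21 °F → (21 − 32) × 5/9 = -6.11 °C = 267.04 K.
COP_R = T_C/(T_H − T_C) = 267.04/30.56 = 8.7395.
W = Q_C/COP_R = 153/8.7395 = 17.5 kJ.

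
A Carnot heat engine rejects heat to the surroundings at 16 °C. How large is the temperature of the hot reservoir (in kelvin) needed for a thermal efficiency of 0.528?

T_H ≈ 613 K

T_C = 16 °C → 16 + 273.15 = 289.15 K.
From η = 1 − T_C/T_H, solving for T_H gives T_H = T_C/(1 − η) = 289.15/(1 − 0.528) = 613 K.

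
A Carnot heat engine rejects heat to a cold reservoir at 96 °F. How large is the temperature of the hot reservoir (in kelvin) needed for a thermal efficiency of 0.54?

T_C = 96 °F → (96 − 32) × 5/9 = 35.56 °C = 308.71 K.
From η = 1 − T_C/T_H, solving for T_H gives T_H = T_C/(1 − η) = 308.71/(1 − 0.54) = 671 K.

T_H ≈ 671 K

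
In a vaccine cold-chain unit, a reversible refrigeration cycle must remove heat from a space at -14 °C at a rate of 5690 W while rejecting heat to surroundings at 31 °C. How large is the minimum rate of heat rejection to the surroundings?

Q̇_H ≈ 6680 W

T_H = 31 °C → 31 + 273.15 = 304.15 K.
T_C = -14 °C → -14 + 273.15 = 259.15 K.
For a reversible cycle Q_H/Q_C = T_H/T_C, so Q_H = Q_C·T_H/T_C = 5690 × 304.15/259.15 = 6680 W.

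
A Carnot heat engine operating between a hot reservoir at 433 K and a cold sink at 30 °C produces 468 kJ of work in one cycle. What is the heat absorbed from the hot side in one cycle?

Q_H ≈ 1561 kJ

T_C = 30 °C → 30 + 273.15 = 303.15 K.
η_rev = 1 − T_C/T_H = 1 − 303.15/433.00 = 0.2999.
Q_H = W/η = 468/0.2999 = 1561 kJ.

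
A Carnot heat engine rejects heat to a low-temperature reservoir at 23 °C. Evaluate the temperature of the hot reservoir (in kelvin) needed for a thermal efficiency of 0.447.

T_C = 23 °C → 23 + 273.15 = 296.15 K.
From η = 1 − T_C/T_H, solving for T_H gives T_H = T_C/(1 − η) = 296.15/(1 − 0.447) = 535.5 K.

T_H ≈ 535.5 K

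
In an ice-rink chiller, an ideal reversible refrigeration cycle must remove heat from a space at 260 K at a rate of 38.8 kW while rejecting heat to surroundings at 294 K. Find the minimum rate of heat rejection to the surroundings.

Q̇_H ≈ 43.9 kW

For a reversible cycle Q_H/Q_C = T_H/T_C, so Q_H = Q_C·T_H/T_C = 38.8 × 294.00/260.00 = 43.9 kW.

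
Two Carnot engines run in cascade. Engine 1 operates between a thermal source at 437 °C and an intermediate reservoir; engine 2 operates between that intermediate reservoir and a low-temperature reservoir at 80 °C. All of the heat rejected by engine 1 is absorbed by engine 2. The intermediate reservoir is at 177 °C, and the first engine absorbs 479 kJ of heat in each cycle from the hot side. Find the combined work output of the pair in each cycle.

W_total ≈ 241 kJ

T_H = 437 °C → 437 + 273.15 = 710.15 K.
T_C = 80 °C → 80 + 273.15 = 353.15 K.
Two reversible stages in series are equivalent to a single Carnot engine between T_H and T_C, so η_total = 1 − T_C/T_H = 1 − 353.15/710.15 = 0.5027.
W_total = η_total · Q_H = 0.5027 × 479 = 241 kJ.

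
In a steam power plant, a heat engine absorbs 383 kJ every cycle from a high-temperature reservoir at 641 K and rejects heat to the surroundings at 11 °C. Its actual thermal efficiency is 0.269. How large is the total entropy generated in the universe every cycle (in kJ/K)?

T_C = 11 °C → 11 + 273.15 = 284.15 K.
W = η·Q_H = 0.269 × 383 = 103.0 kJ, so Q_C = Q_H − W = 280.0 kJ.
The hot reservoir loses entropy Q_H/T_H = 383/641.00 = 0.5975 kJ/K; the cold reservoir gains Q_C/T_C = 280.0/284.15 = 0.9853 kJ/K.
ΔS_univ = −Q_H/T_H + Q_C/T_C = 0.388 kJ/K (> 0, since η = 0.269 < η_Carnot = 0.557).

ΔS_univ ≈ 0.388 kJ/K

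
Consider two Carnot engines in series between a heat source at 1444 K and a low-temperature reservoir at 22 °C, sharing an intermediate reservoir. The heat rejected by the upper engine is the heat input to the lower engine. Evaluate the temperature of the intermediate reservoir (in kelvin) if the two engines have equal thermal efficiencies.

T_C = 22 °C → 22 + 273.15 = 295.15 K.
Equal efficiencies require 1 − T_m/T_H = 1 − T_C/T_m, i.e. T_m/T_H = T_C/T_m, so T_m = √(T_H·T_C) = √(1444.00 × 295.15) = 652.8 K.

T_m ≈ 652.8 K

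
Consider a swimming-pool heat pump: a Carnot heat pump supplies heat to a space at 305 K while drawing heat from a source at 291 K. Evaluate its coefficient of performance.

The Carnot heat-pump COP is COP_HP = T_H/(T_H − T_C) = 305.00/(305.00 − 291.00) = 21.79.

COP_HP ≈ 21.79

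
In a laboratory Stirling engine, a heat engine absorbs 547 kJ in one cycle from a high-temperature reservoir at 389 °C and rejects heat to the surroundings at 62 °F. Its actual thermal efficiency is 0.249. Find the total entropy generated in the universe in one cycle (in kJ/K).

ΔS_univ ≈ 0.591 kJ/K

T_H = 389 °C → 389 + 273.15 = 662.15 K.
T_C = 62 °F → (62 − 32) × 5/9 = 16.67 °C = 289.82 K.
W = η·Q_H = 0.249 × 547 = 136.2 kJ, so Q_C = Q_H − W = 410.8 kJ.
Entropy balance on the reservoirs: −Q_H/T_H = -0.8261 kJ/K, +Q_C/T_C = 1.417 kJ/K.
ΔS_univ = −Q_H/T_H + Q_C/T_C = 0.591 kJ/K (> 0, since η = 0.249 < η_Carnot = 0.562).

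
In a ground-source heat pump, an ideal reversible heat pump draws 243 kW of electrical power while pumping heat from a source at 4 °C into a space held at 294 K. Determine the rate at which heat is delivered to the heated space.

Q̇_H ≈ 4240 kW

T_C = 4 °C → 4 + 273.15 = 277.15 K.
Reversible heating COP: COP_HP = T_H/(T_H − T_C) = 294.00/16.85 = 17.4481.
Q_H = COP_HP · W = 17.4481 × 243 = 4240 kW.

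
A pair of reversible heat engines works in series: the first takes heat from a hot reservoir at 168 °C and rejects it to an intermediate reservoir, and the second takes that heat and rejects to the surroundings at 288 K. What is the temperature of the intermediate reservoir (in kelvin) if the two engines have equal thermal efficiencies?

T_m ≈ 356 K

T_H = 168 °C → 168 + 273.15 = 441.15 K.
Equal efficiencies require 1 − T_m/T_H = 1 − T_C/T_m, i.e. T_m/T_H = T_C/T_m, so T_m = √(T_H·T_C) = √(441.15 × 288.00) = 356 K.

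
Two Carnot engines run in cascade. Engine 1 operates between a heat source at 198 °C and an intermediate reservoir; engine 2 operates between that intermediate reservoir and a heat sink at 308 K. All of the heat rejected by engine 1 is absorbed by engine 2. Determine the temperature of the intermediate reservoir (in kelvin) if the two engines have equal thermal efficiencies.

T_m ≈ 381 K

T_H = 198 °C → 198 + 273.15 = 471.15 K.
Equal efficiencies require 1 − T_m/T_H = 1 − T_C/T_m, i.e. T_m/T_H = T_C/T_m, so T_m = √(T_H·T_C) = √(471.15 × 308.00) = 381 K.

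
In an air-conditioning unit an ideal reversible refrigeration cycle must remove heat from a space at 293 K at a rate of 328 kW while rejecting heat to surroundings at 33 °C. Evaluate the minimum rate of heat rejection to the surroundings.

Q̇_H ≈ 342.7 kW

T_H = 33 °C → 33 + 273.15 = 306.15 K.
For a reversible cycle Q_H/Q_C = T_H/T_C, so Q_H = Q_C·T_H/T_C = 328 × 306.15/293.00 = 342.7 kW.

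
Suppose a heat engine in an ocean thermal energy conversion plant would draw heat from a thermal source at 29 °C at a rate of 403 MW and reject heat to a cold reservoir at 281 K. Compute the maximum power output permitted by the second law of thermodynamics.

Ẇ_max ≈ 28.21 MW

T_H = 29 °C → 29 + 273.15 = 302.15 K.
No engine can exceed the Carnot limit: η_max = 1 − T_C/T_H = 1 − 281.00/302.15 = 0.0700.
W_max = η_max · Q_H = 0.0700 × 403 = 28.21 MW.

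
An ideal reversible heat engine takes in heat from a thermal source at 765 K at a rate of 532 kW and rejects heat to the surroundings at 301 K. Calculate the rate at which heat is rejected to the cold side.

Q̇_C ≈ 209 kW

For a reversible engine, η = 1 − T_C/T_H = 1 − 301.00/765.00 = 0.6065.
For a reversible cycle Q_C/Q_H = T_C/T_H, so Q_C = 532 × 301.00/765.00 = 209 kW.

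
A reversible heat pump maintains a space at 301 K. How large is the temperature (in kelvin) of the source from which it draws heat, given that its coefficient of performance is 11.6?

COP_HP = T_H/(T_H − T_C) ⇒ T_C = T_H·(COP_HP − 1)/COP_HP = 301.00 × (11.6 − 1)/11.6 = 275 K.

T_C ≈ 275 K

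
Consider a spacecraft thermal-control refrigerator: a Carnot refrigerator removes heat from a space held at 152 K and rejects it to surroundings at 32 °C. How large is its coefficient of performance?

COP_R ≈ 0.992

T_H = 32 °C → 32 + 273.15 = 305.15 K.
COP_R = T_C/(T_H − T_C) = 152.00/(305.15 − 152.00) = 0.992.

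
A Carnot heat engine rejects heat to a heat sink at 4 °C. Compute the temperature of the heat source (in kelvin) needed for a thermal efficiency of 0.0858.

T_H ≈ 303.2 K

T_C = 4 °C → 4 + 273.15 = 277.15 K.
From η = 1 − T_C/T_H, solving for T_H gives T_H = T_C/(1 − η) = 277.15/(1 − 0.0858) = 303.2 K.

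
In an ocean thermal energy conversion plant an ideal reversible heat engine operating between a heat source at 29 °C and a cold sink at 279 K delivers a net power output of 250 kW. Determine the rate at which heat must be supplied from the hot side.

Q̇_H ≈ 3260 kW

T_H = 29 °C → 29 + 273.15 = 302.15 K.
η_rev = 1 − T_C/T_H = 1 − 279.00/302.15 = 0.0766.
Q_H = W/η = 250/0.0766 = 3260 kW.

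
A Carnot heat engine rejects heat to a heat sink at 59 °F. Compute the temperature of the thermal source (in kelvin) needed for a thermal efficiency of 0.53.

T_C = 59 °F → (59 − 32) × 5/9 = 15.00 °C = 288.15 K.
From η = 1 − T_C/T_H, solving for T_H gives T_H = T_C/(1 − η) = 288.15/(1 − 0.53) = 613 K.

T_H ≈ 613 K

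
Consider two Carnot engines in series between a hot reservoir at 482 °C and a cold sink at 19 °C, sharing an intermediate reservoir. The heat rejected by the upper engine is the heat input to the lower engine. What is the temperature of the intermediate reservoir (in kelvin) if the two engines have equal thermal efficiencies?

T_m ≈ 470 K

T_H = 482 °C → 482 + 273.15 = 755.15 K.
T_C = 19 °C → 19 + 273.15 = 292.15 K.
Equal efficiencies require 1 − T_m/T_H = 1 − T_C/T_m, i.e. T_m/T_H = T_C/T_m, so T_m = √(T_H·T_C) = √(755.15 × 292.15) = 470 K.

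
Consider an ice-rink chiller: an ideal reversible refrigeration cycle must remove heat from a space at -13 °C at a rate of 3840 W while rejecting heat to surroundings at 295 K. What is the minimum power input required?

T_C = -13 °C → -13 + 273.15 = 260.15 K.
For a reversible refrigerator, COP_R = T_C/(T_H − T_C) = 260.15/34.85 = 7.4648.
W = Q_C/COP_R = 3840/7.4648 = 514 W.

Ẇ_in ≈ 514 W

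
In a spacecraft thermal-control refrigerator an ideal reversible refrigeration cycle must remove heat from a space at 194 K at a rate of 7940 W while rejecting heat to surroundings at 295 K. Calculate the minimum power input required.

The reversible coefficient of performance is COP_R = T_C/(T_H − T_C) = 194.00/101.00 = 1.9208.
W = Q_C/COP_R = 7940/1.9208 = 4130 W.

Ẇ_in ≈ 4130 W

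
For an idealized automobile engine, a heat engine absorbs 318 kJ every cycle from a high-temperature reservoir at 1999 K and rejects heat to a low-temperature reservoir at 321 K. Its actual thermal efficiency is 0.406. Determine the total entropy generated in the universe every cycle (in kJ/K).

ΔS_univ ≈ 0.429 kJ/K

W = η·Q_H = 0.406 × 318 = 129.1 kJ, so Q_C = Q_H − W = 188.9 kJ.
Reservoir entropy changes: ΔS_H = −Q_H/T_H = −318/1999.00 = -0.1591 kJ/K and ΔS_C = +Q_C/T_C = 188.9/321.00 = 0.5884 kJ/K.
ΔS_univ = −Q_H/T_H + Q_C/T_C = 0.429 kJ/K (> 0, since η = 0.406 < η_Carnot = 0.839).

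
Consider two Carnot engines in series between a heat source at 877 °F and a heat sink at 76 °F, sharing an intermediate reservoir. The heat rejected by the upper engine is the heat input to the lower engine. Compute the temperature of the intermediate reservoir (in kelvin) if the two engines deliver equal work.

T_H = 877 °F → (877 − 32) × 5/9 = 469.44 °C = 742.59 K.
T_C = 76 °F → (76 − 32) × 5/9 = 24.44 °C = 297.59 K.
For reversible stages Q_m = Q_H·(T_m/T_H). Setting W₁ = Q_H(1 − T_m/T_H) equal to W₂ = Q_m(1 − T_C/T_m) = Q_H·(T_m − T_C)/T_H gives T_H − T_m = T_m − T_C, so T_m = (T_H + T_C)/2 = (742.59 + 297.59)/2 = 520 K.

T_m ≈ 520 K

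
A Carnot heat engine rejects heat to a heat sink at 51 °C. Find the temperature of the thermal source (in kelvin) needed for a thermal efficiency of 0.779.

T_H ≈ 1470 K

T_C = 51 °C → 51 + 273.15 = 324.15 K.
From η = 1 − T_C/T_H, solving for T_H gives T_H = T_C/(1 − η) = 324.15/(1 − 0.779) = 1470 K.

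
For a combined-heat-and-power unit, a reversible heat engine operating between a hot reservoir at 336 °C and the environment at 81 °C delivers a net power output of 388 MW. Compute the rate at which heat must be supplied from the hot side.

Q̇_H ≈ 927 MW

T_H = 336 °C → 336 + 273.15 = 609.15 K.
T_C = 81 °C → 81 + 273.15 = 354.15 K.
The Carnot efficiency is η = 1 − T_C/T_H = 1 − 354.15/609.15 = 0.4186.
Q_H = W/η = 388/0.4186 = 927 MW.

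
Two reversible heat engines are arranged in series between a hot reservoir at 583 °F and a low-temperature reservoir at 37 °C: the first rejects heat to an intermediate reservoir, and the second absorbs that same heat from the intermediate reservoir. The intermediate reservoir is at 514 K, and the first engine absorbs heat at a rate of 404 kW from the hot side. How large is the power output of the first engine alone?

T_H = 583 °F → (583 − 32) × 5/9 = 306.11 °C = 579.26 K.
T_C = 37 °C → 37 + 273.15 = 310.15 K.
First-stage efficiency η₁ = 1 − T_m/T_H = 1 − 514.00/579.26 = 0.1127.
W₁ = η₁·Q_H = 0.1127 × 404 = 45.5 kW.

Ẇ₁ ≈ 45.5 kW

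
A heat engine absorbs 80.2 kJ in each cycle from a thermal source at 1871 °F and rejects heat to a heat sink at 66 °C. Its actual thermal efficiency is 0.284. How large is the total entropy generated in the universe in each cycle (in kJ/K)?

T_H = 1871 °F → (1871 − 32) × 5/9 = 1021.67 °C = 1294.82 K.
T_C = 66 °C → 66 + 273.15 = 339.15 K.
W = η·Q_H = 0.284 × 80.2 = 22.78 kJ, so Q_C = Q_H − W = 57.42 kJ.
Entropy balance on the reservoirs: −Q_H/T_H = -0.06194 kJ/K, +Q_C/T_C = 0.1693 kJ/K.
ΔS_univ = −Q_H/T_H + Q_C/T_C = 0.107 kJ/K (> 0, since η = 0.284 < η_Carnot = 0.738).

ΔS_univ ≈ 0.107 kJ/K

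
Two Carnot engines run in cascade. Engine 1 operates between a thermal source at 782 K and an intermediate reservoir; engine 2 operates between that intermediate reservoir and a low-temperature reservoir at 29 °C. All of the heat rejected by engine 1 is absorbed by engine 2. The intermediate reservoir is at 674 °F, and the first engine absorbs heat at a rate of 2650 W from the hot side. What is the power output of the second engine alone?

Ẇ₂ ≈ 1110 W

T_C = 29 °C → 29 + 273.15 = 302.15 K.
T_m = 674 °F → (674 − 32) × 5/9 = 356.67 °C = 629.82 K.
Heat entering the second stage: Q_m = Q_H·(T_m/T_H) = 2650 × 629.82/782.00 = 2130 W.
Second-stage efficiency η₂ = 1 − T_C/T_m = 1 − 302.15/629.82 = 0.5203, so W₂ = η₂·Q_m = 1110 W.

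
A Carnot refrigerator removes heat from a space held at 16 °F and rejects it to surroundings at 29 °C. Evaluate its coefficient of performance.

COP_R ≈ 6.97

T_H = 29 °C → 29 + 273.15 = 302.15 K.
T_C = 16 °F → (16 − 32) × 5/9 = -8.89 °C = 264.26 K.
The reversible coefficient of performance is COP_R = T_C/(T_H − T_C) = 264.26/(302.15 − 264.26) = 6.97.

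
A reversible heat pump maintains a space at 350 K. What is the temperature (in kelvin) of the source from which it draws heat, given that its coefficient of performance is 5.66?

T_C ≈ 288 K

COP_HP = T_H/(T_H − T_C) ⇒ T_C = T_H·(COP_HP − 1)/COP_HP = 350.00 × (5.66 − 1)/5.66 = 288 K.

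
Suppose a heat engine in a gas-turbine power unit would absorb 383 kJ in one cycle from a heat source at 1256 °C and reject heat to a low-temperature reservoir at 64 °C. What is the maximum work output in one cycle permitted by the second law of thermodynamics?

T_H = 1256 °C → 1256 + 273.15 = 1529.15 K.
T_C = 64 °C → 64 + 273.15 = 337.15 K.
The second-law ceiling is the Carnot efficiency, η_max = 1 − T_C/T_H = 1 − 337.15/1529.15 = 0.7795.
W_max = η_max · Q_H = 0.7795 × 383 = 298.6 kJ.

W_max ≈ 298.6 kJ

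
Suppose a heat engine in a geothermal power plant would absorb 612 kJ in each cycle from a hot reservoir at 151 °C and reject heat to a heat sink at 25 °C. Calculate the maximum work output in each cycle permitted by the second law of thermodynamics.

T_H = 151 °C → 151 + 273.15 = 424.15 K.
T_C = 25 °C → 25 + 273.15 = 298.15 K.
No engine can exceed the Carnot limit: η_max = 1 − T_C/T_H = 1 − 298.15/424.15 = 0.2971.
W_max = η_max · Q_H = 0.2971 × 612 = 181.8 kJ.

W_max ≈ 181.8 kJ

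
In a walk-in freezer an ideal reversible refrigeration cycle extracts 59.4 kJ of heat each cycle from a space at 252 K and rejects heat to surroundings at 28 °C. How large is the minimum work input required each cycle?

W_in ≈ 11.6 kJ

T_H = 28 °C → 28 + 273.15 = 301.15 K.
For a reversible refrigerator, COP_R = T_C/(T_H − T_C) = 252.00/49.15 = 5.1272.
W = Q_C/COP_R = 59.4/5.1272 = 11.6 kJ.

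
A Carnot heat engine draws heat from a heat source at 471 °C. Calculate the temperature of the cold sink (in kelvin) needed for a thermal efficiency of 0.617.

T_H = 471 °C → 471 + 273.15 = 744.15 K.
From η = 1 − T_C/T_H, T_C = T_H·(1 − η) = 744.15 × (1 − 0.617) = 285 K.

T_C ≈ 285 K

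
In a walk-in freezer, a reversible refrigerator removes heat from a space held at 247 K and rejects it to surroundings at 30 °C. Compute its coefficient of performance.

T_H = 30 °C → 30 + 273.15 = 303.15 K.
For a reversible refrigerator, COP_R = T_C/(T_H − T_C) = 247.00/(303.15 − 247.00) = 4.40.

COP_R ≈ 4.40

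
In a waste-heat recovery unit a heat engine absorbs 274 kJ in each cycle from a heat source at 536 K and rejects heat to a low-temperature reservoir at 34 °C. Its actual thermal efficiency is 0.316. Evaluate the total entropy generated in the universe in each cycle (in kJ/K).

ΔS_univ ≈ 0.0990 kJ/K

T_C = 34 °C → 34 + 273.15 = 307.15 K.
W = η·Q_H = 0.316 × 274 = 86.58 kJ, so Q_C = Q_H − W = 187.4 kJ.
Entropy balance on the reservoirs: −Q_H/T_H = -0.5112 kJ/K, +Q_C/T_C = 0.6102 kJ/K.
ΔS_univ = −Q_H/T_H + Q_C/T_C = 0.0990 kJ/K (> 0, since η = 0.316 < η_Carnot = 0.427).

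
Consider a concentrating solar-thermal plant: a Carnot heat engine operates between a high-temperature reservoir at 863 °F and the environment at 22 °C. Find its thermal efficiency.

T_H = 863 °F → (863 − 32) × 5/9 = 461.67 °C = 734.82 K.
T_C = 22 °C → 22 + 273.15 = 295.15 K.
Since the cycle is reversible, η = 1 − T_C/T_H = 1 − 295.15/734.82 = 0.598.

η ≈ 0.598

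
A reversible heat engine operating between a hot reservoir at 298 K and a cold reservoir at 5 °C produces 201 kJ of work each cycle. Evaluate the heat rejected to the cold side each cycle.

T_C = 5 °C → 5 + 273.15 = 278.15 K.
Carnot efficiency: η = 1 − T_C/T_H = 1 − 278.15/298.00 = 0.0666.
Since Q_C/Q_H = T_C/T_H and Q_H = W/η, Q_C = W·T_C/(T_H − T_C) = 201 × 278.15/19.85 = 2820 kJ.

Q_C ≈ 2820 kJ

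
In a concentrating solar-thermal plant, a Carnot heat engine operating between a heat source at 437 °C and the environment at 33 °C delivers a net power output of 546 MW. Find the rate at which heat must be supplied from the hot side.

Q̇_H ≈ 959.8 MW

T_H = 437 °C → 437 + 273.15 = 710.15 K.
T_C = 33 °C → 33 + 273.15 = 306.15 K.
Carnot efficiency: η = 1 − T_C/T_H = 1 − 306.15/710.15 = 0.5689.
Q_H = W/η = 546/0.5689 = 959.8 MW.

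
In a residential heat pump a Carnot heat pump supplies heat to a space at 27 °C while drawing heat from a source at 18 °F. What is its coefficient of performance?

T_H = 27 °C → 27 + 273.15 = 300.15 K.
T_C = 18 °F → (18 − 32) × 5/9 = -7.78 °C = 265.37 K.
COP_HP = T_H/(T_H − T_C) = 300.15/(300.15 − 265.37) = 8.63.

COP_HP ≈ 8.63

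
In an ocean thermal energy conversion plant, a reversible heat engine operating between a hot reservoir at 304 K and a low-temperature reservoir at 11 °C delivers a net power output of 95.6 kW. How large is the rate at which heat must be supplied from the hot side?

Q̇_H ≈ 1460 kW

T_C = 11 °C → 11 + 273.15 = 284.15 K.
Since the cycle is reversible, η = 1 − T_C/T_H = 1 − 284.15/304.00 = 0.0653.
Q_H = W/η = 95.6/0.0653 = 1460 kW.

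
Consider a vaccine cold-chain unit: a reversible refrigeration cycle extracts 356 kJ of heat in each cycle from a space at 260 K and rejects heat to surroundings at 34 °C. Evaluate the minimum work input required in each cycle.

T_H = 34 °C → 34 + 273.15 = 307.15 K.
Carnot COP: COP_R = T_C/(T_H − T_C) = 260.00/47.15 = 5.5143.
W = Q_C/COP_R = 356/5.5143 = 64.6 kJ.

W_in ≈ 64.6 kJ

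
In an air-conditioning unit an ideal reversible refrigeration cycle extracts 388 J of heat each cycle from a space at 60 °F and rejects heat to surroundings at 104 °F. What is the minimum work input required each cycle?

T_H = 104 °F → (104 − 32) × 5/9 = 40.00 °C = 313.15 K.
T_C = 60 °F → (60 − 32) × 5/9 = 15.56 °C = 288.71 K.
The reversible coefficient of performance is COP_R = T_C/(T_H − T_C) = 288.71/24.44 = 11.8107.
W = Q_C/COP_R = 388/11.8107 = 32.9 J.

W_in ≈ 32.9 J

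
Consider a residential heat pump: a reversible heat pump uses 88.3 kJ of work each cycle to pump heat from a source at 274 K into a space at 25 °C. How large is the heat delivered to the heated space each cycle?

T_H = 25 °C → 25 + 273.15 = 298.15 K.
COP_HP = T_H/(T_H − T_C) = 298.15/24.15 = 12.3458.
Q_H = COP_HP · W = 12.3458 × 88.3 = 1090 kJ.

Q_H ≈ 1090 kJ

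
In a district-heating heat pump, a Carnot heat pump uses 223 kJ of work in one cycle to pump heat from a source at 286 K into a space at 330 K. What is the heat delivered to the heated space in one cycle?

For a reversible heat pump, COP_HP = T_H/(T_H − T_C) = 330.00/44.00 = 7.5000.
Q_H = COP_HP · W = 7.5000 × 223 = 1672 kJ.

Q_H ≈ 1672 kJ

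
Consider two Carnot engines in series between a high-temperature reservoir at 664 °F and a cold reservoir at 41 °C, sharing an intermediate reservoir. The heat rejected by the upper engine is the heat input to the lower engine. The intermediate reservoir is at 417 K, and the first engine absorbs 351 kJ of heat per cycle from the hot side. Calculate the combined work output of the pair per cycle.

T_H = 664 °F → (664 − 32) × 5/9 = 351.11 °C = 624.26 K.
T_C = 41 °C → 41 + 273.15 = 314.15 K.
Two reversible stages in series are equivalent to a single Carnot engine between T_H and T_C, so η_total = 1 − T_C/T_H = 1 − 314.15/624.26 = 0.4968.
W_total = η_total · Q_H = 0.4968 × 351 = 174 kJ.

W_total ≈ 174 kJ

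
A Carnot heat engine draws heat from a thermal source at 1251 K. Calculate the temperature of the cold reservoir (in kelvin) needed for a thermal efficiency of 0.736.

From η = 1 − T_C/T_H, T_C = T_H·(1 − η) = 1251.00 × (1 − 0.736) = 330 K.

T_C ≈ 330 K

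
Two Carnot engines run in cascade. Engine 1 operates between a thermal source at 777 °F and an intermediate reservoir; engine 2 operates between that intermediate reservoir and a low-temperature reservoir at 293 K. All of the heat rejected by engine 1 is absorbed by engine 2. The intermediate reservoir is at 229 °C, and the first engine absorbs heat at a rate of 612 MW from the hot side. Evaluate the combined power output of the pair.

T_H = 777 °F → (777 − 32) × 5/9 = 413.89 °C = 687.04 K.
Two reversible stages in series are equivalent to a single Carnot engine between T_H and T_C, so η_total = 1 − T_C/T_H = 1 − 293.00/687.04 = 0.5735.
W_total = η_total · Q_H = 0.5735 × 612 = 351 MW.

Ẇ_total ≈ 351 MW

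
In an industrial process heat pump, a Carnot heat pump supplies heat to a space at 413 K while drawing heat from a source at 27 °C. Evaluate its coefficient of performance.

COP_HP ≈ 3.66

T_C = 27 °C → 27 + 273.15 = 300.15 K.
The Carnot heat-pump COP is COP_HP = T_H/(T_H − T_C) = 413.00/(413.00 − 300.15) = 3.66.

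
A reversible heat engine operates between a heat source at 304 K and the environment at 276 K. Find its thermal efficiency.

Carnot efficiency: η = 1 − T_C/T_H = 1 − 276.00/304.00 = 0.0921.

η ≈ 0.0921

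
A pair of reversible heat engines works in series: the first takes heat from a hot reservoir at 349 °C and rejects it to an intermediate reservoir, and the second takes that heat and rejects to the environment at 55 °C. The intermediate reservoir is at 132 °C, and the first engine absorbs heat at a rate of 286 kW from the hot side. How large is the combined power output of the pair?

T_H = 349 °C → 349 + 273.15 = 622.15 K.
T_C = 55 °C → 55 + 273.15 = 328.15 K.
Two reversible stages in series are equivalent to a single Carnot engine between T_H and T_C, so η_total = 1 − T_C/T_H = 1 − 328.15/622.15 = 0.4726.
W_total = η_total · Q_H = 0.4726 × 286 = 135.2 kW.

Ẇ_total ≈ 135.2 kW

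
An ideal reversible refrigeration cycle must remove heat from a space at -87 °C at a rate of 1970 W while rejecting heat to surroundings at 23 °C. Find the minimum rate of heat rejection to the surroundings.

Q̇_H ≈ 3134 W

T_H = 23 °C → 23 + 273.15 = 296.15 K.
T_C = -87 °C → -87 + 273.15 = 186.15 K.
For a reversible cycle Q_H/Q_C = T_H/T_C, so Q_H = Q_C·T_H/T_C = 1970 × 296.15/186.15 = 3134 W.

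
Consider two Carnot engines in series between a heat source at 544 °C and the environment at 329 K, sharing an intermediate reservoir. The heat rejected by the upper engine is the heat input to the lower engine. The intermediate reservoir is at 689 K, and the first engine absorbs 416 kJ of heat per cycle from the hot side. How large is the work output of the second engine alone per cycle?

W₂ ≈ 183 kJ

T_H = 544 °C → 544 + 273.15 = 817.15 K.
Heat entering the second stage: Q_m = Q_H·(T_m/T_H) = 416 × 689.00/817.15 = 351 kJ.
Second-stage efficiency η₂ = 1 − T_C/T_m = 1 − 329.00/689.00 = 0.5225, so W₂ = η₂·Q_m = 183 kJ.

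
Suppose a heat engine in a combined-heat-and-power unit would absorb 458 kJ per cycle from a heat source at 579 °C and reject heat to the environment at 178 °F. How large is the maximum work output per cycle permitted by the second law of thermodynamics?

T_H = 579 °C → 579 + 273.15 = 852.15 K.
T_C = 178 °F → (178 − 32) × 5/9 = 81.11 °C = 354.26 K.
No engine can exceed the Carnot limit: η_max = 1 − T_C/T_H = 1 − 354.26/852.15 = 0.5843.
W_max = η_max · Q_H = 0.5843 × 458 = 268 kJ.

W_max ≈ 268 kJ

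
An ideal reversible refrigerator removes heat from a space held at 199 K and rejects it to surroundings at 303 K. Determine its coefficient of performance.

COP_R ≈ 1.91

The reversible coefficient of performance is COP_R = T_C/(T_H − T_C) = 199.00/(303.00 − 199.00) = 1.91.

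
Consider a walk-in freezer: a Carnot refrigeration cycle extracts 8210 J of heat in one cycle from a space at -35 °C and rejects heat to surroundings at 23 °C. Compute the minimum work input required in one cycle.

T_H = 23 °C → 23 + 273.15 = 296.15 K.
T_C = -35 °C → -35 + 273.15 = 238.15 K.
The reversible coefficient of performance is COP_R = T_C/(T_H − T_C) = 238.15/58.00 = 4.1060.
W = Q_C/COP_R = 8210/4.1060 = 2000 J.

W_in ≈ 2000 J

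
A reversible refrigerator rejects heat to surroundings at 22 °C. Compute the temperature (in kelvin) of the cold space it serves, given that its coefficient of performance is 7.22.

T_H = 22 °C → 22 + 273.15 = 295.15 K.
COP_R = T_C/(T_H − T_C) ⇒ T_C = T_H·COP_R/(1 + COP_R) = 295.15 × 7.22/(1 + 7.22) = 259 K.

T_C ≈ 259 K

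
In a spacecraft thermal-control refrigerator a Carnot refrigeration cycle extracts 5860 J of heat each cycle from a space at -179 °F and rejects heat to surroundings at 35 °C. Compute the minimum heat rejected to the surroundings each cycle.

T_H = 35 °C → 35 + 273.15 = 308.15 K.
T_C = -179 °F → (-179 − 32) × 5/9 = -117.22 °C = 155.93 K.
For a reversible cycle Q_H/Q_C = T_H/T_C, so Q_H = Q_C·T_H/T_C = 5860 × 308.15/155.93 = 11600 J.

Q_H ≈ 11600 J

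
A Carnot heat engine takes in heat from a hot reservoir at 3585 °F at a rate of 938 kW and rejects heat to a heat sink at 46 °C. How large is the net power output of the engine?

T_H = 3585 °F → (3585 − 32) × 5/9 = 1973.89 °C = 2247.04 K.
T_C = 46 °C → 46 + 273.15 = 319.15 K.
Carnot efficiency: η = 1 − T_C/T_H = 1 − 319.15/2247.04 = 0.8580.
W = η·Q_H = 0.8580 × 938 = 805 kW.

Ẇ ≈ 805 kW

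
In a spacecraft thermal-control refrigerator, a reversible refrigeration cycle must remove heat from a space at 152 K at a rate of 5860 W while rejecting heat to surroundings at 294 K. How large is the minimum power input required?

Ẇ_in ≈ 5474 W

Carnot COP: COP_R = T_C/(T_H − T_C) = 152.00/142.00 = 1.0704.
W = Q_C/COP_R = 5860/1.0704 = 5474 W.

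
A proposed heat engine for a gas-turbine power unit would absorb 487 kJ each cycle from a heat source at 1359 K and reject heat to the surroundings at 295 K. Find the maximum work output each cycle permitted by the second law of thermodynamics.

W_max ≈ 381 kJ

By the Carnot theorem, η_max = 1 − T_C/T_H = 1 − 295.00/1359.00 = 0.7829.
W_max = η_max · Q_H = 0.7829 × 487 = 381 kJ.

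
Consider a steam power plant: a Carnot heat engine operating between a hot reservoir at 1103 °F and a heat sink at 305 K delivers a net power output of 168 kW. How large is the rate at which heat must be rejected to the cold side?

T_H = 1103 °F → (1103 − 32) × 5/9 = 595.00 °C = 868.15 K.
Carnot efficiency: η = 1 − T_C/T_H = 1 − 305.00/868.15 = 0.6487.
Since Q_C/Q_H = T_C/T_H and Q_H = W/η, Q_C = W·T_C/(T_H − T_C) = 168 × 305.00/563.15 = 90.99 kW.

Q̇_C ≈ 90.99 kW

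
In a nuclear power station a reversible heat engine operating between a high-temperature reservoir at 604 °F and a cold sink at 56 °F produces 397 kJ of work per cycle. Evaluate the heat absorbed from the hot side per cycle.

Q_H ≈ 771 kJ

T_H = 604 °F → (604 − 32) × 5/9 = 317.78 °C = 590.93 K.
T_C = 56 °F → (56 − 32) × 5/9 = 13.33 °C = 286.48 K.
Since the cycle is reversible, η = 1 − T_C/T_H = 1 − 286.48/590.93 = 0.5152.
Q_H = W/η = 397/0.5152 = 771 kJ.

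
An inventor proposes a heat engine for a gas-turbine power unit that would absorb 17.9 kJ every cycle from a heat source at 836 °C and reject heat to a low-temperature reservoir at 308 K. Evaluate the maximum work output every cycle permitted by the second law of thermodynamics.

W_max ≈ 12.93 kJ

T_H = 836 °C → 836 + 273.15 = 1109.15 K.
The second-law ceiling is the Carnot efficiency, η_max = 1 − T_C/T_H = 1 − 308.00/1109.15 = 0.7223.
W_max = η_max · Q_H = 0.7223 × 17.9 = 12.93 kJ.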